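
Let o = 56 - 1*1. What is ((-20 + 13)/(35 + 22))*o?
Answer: -385/57 ≈ -6.7544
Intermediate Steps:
o = 55 (o = 56 - 1 = 55)
((-20 + 13)/(35 + 22))*o = ((-20 + 13)/(35 + 22))*55 = -7/57*55 = -385/57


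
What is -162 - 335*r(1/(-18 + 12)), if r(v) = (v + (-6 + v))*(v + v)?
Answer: -7823/9 ≈ -869.22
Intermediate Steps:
r(v) = 2*v*(-6 + 2*v) (r(v) = (-6 + 2*v)*(2*v) = 2*v*(-6 + 2*v))
-162 - 335*r(1/(-18 + 12)) = -162 - 1340*(-3 + 1/(-18 + 12))/(-18 + 12) = -162 - 1340*(-3 + 1/(-6))/(-6) = -162 - 1340*(-1)*(-3 - 1/6)/6 = -162 - 1340*(-1)*(-19)/(6*6) = -162 - 335*19/9 = -162 - 6365/9 = -7823/9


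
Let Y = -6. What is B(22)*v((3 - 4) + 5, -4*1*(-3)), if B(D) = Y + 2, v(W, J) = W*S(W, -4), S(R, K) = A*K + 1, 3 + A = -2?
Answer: -336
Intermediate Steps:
A = -5 (A = -3 - 2 = -5)
S(R, K) = 1 - 5*K (S(R, K) = -5*K + 1 = 1 - 5*K)
v(W, J) = 21*W (v(W, J) = W*(1 - 5*(-4)) = W*(1 + 20) = W*21 = 21*W)
B(D) = -4 (B(D) = -6 + 2 = -4)
B(22)*v((3 - 4) + 5, -4*1*(-3)) = -84*((3 - 4) + 5) = -84*(-1 + 5) = -84*4 = -4*84 = -336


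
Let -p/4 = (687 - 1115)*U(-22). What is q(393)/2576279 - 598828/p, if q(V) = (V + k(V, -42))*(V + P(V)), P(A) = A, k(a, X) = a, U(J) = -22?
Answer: 391504167389/24258243064 ≈ 16.139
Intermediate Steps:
q(V) = 4*V**2 (q(V) = (V + V)*(V + V) = (2*V)*(2*V) = 4*V**2)
p = -37664 (p = -4*(687 - 1115)*(-22) = -(-1712)*(-22) = -4*9416 = -37664)
q(393)/2576279 - 598828/p = (4*393**2)/2576279 - 598828/(-37664) = (4*154449)*(1/2576279) - 598828*(-1/37664) = 617796*(1/2576279) + 149707/9416 = 617796/2576279 + 149707/9416 = 391504167389/24258243064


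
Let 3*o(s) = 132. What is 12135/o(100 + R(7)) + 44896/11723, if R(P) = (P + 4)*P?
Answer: 144234029/515812 ≈ 279.63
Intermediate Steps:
R(P) = P*(4 + P) (R(P) = (4 + P)*P = P*(4 + P))
o(s) = 44 (o(s) = (⅓)*132 = 44)
12135/o(100 + R(7)) + 44896/11723 = 12135/44 + 44896/11723 = 144234029/515812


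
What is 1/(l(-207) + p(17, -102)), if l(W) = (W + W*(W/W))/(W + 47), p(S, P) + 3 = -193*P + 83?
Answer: 80/1581487 ≈ 5.0585e-5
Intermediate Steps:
p(S, P) = 80 - 193*P (p(S, P) = -3 + (-193*P + 83) = -3 + (83 - 193*P) = 80 - 193*P)
l(W) = 2*W/(47 + W) (l(W) = (W + W*1)/(47 + W) = (W + W)/(47 + W) = (2*W)/(47 + W) = 2*W/(47 + W))
1/(l(-207) + p(17, -102)) = 1/(2*(-207)/(47 - 207) + (80 - 193*(-102))) = 1/(2*(-207)/(-160) + (80 + 19686)) = 1/(2*(-207)*(-1/160) + 19766) = 1/(207/80 + 19766) = 1/(1581487/80) = 80/1581487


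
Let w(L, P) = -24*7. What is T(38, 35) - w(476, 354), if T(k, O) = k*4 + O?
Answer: 355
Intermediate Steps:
w(L, P) = -168
T(k, O) = O + 4*k (T(k, O) = 4*k + O = O + 4*k)
T(38, 35) - w(476, 354) = (35 + 4*38) - 1*(-168) = (35 + 152) + 168 = 187 + 168 = 355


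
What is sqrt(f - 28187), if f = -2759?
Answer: I*sqrt(30946) ≈ 175.91*I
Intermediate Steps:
sqrt(f - 28187) = sqrt(-2759 - 28187) = sqrt(-30946) = I*sqrt(30946)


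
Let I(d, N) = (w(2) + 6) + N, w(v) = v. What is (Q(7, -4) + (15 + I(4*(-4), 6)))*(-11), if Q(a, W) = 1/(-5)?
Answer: -1584/5 ≈ -316.80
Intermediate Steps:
Q(a, W) = -1/5
I(d, N) = 8 + N (I(d, N) = (2 + 6) + N = 8 + N)
(Q(7, -4) + (15 + I(4*(-4), 6)))*(-11) = (-1/5 + (15 + (8 + 6)))*(-11) = (-1/5 + (15 + 14))*(-11) = (-1/5 + 29)*(-11) = (144/5)*(-11) = -1584/5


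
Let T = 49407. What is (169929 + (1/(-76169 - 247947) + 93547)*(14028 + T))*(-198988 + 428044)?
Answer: 110142111110475127536/81029 ≈ 1.3593e+15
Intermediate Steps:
(169929 + (1/(-76169 - 247947) + 93547)*(14028 + T))*(-198988 + 428044) = (169929 + (1/(-76169 - 247947) + 93547)*(14028 + 49407))*(-198988 + 428044) = (169929 + (1/(-324116) + 93547)*63435)*229056 = (169929 + (-1/324116 + 93547)*63435)*229056 = (169929 + (30320079451/324116)*63435)*229056 = (169929 + 1923354239974185/324116)*229056 = (1923409316681949/324116)*229056 = 110142111110475127536/81029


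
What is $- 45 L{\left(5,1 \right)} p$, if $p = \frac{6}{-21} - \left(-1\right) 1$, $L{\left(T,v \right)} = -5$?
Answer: $\frac{1125}{7} \approx 160.71$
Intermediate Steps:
$p = \frac{5}{7}$ ($p = 6 \left(- \frac{1}{21}\right) - -1 = - \frac{2}{7} + 1 = \frac{5}{7} \approx 0.71429$)
$- 45 L{\left(5,1 \right)} p = \left(-45\right) \left(-5\right) \frac{5}{7} = 225 \cdot \frac{5}{7} = \frac{1125}{7}$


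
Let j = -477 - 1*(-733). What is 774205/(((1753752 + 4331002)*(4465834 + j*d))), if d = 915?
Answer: 774205/28598794071796 ≈ 2.7071e-8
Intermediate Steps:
j = 256 (j = -477 + 733 = 256)
774205/(((1753752 + 4331002)*(4465834 + j*d))) = 774205/(((1753752 + 4331002)*(4465834 + 256*915))) = 774205/((6084754*(4465834 + 234240))) = 774205/((6084754*4700074)) = 774205/28598794071796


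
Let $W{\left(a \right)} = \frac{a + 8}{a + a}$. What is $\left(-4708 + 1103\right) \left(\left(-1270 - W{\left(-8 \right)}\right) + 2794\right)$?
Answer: $-5494020$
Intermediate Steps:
$W{\left(a \right)} = \frac{8 + a}{2 a}$
$\left(-4708 + 1103\right) \left(\left(-1270 - W{\left(-8 \right)}\right) + 2794\right) = \left(-4708 + 1103\right) \left(\left(-1270 - \frac{8 - 8}{2 \left(-8\right)}\right) + 2794\right) = - 3605 \left(\left(-1270 - \frac{1}{2} \left(- \frac{1}{8}\right) 0\right) + 2794\right) = - 3605 \left(\left(-1270 - 0\right) + 2794\right) = - 3605 \left(\left(-1270 + 0\right) + 2794\right) = - 3605 \left(-1270 + 2794\right) = \left(-3605\right) 1524 = -5494020$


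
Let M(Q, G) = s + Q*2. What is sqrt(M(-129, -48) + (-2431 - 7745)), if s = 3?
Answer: 3*I*sqrt(1159) ≈ 102.13*I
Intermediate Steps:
M(Q, G) = 3 + 2*Q (M(Q, G) = 3 + Q*2 = 3 + 2*Q)
sqrt(M(-129, -48) + (-2431 - 7745)) = sqrt((3 + 2*(-129)) + (-2431 - 7745)) = sqrt((3 - 258) - 10176) = sqrt(-255 - 10176) = sqrt(-10431) = 3*I*sqrt(1159)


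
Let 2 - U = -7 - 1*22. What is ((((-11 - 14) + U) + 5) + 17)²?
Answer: 784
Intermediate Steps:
U = 31 (U = 2 - (-7 - 1*22) = 2 - (-7 - 22) = 2 - 1*(-29) = 2 + 29 = 31)
((((-11 - 14) + U) + 5) + 17)² = ((((-11 - 14) + 31) + 5) + 17)² = (((-25 + 31) + 5) + 17)² = ((6 + 5) + 17)² = (11 + 17)² = 28² = 784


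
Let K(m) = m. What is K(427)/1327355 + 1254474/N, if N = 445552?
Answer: 832661293487/295702837480 ≈ 2.8159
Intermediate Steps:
K(427)/1327355 + 1254474/N = 427/1327355 + 1254474/445552 = 427*(1/1327355) + 1254474*(1/445552) = 427/1327355 + 627237/222776 = 832661293487/295702837480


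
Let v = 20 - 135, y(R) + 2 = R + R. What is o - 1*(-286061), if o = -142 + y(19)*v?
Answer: 281779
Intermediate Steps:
y(R) = -2 + 2*R (y(R) = -2 + (R + R) = -2 + 2*R)
v = -115
o = -4282 (o = -142 + (-2 + 2*19)*(-115) = -142 + (-2 + 38)*(-115) = -142 + 36*(-115) = -142 - 4140 = -4282)
o - 1*(-286061) = -4282 - 1*(-286061) = -4282 + 286061 = 281779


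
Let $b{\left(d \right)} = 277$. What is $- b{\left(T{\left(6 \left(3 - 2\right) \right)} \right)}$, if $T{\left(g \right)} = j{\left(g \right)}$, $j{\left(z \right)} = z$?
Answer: $-277$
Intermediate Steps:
$T{\left(g \right)} = g$
$- b{\left(T{\left(6 \left(3 - 2\right) \right)} \right)} = \left(-1\right) 277 = -277$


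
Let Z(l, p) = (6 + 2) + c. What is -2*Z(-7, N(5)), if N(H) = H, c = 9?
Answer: -34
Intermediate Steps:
Z(l, p) = 17 (Z(l, p) = (6 + 2) + 9 = 8 + 9 = 17)
-2*Z(-7, N(5)) = -2*17 = -34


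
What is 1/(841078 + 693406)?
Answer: 1/1534484 ≈ 6.5168e-7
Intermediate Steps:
1/(841078 + 693406) = 1/1534484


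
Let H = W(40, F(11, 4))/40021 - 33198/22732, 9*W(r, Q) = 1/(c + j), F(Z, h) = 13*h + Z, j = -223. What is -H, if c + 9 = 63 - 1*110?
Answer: 1668078853235/1142200380546 ≈ 1.4604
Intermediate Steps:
F(Z, h) = Z + 13*h
c = -56 (c = -9 + (63 - 1*110) = -9 + (63 - 110) = -9 - 47 = -56)
W(r, Q) = -1/2511 (W(r, Q) = 1/(9*(-56 - 223)) = (⅑)/(-279) = (⅑)*(-1/279) = -1/2511)
H = -1668078853235/1142200380546 (H = -1/2511/40021 - 33198/22732 = -1/2511*1/40021 - 33198*1/22732 = -1/100492731 - 16599/11366 = -1668078853235/1142200380546 ≈ -1.4604)
-H = -1*(-1668078853235/1142200380546) = 1668078853235/1142200380546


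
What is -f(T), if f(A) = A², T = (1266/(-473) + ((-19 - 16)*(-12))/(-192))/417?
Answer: -1355049721/9959427092736 ≈ -0.00013606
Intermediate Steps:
T = -36811/3155856 (T = (1266*(-1/473) - 35*(-12)*(-1/192))*(1/417) = (-1266/473 + 420*(-1/192))*(1/417) = (-1266/473 - 35/16)*(1/417) = -36811/7568*1/417 = -36811/3155856 ≈ -0.011664)
-f(T) = -(-36811/3155856)² = -1*1355049721/9959427092736 = -1355049721/9959427092736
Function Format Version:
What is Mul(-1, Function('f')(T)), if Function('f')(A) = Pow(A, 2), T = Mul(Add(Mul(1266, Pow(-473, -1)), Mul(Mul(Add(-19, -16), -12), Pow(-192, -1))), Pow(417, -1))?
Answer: Rational(-1355049721, 9959427092736) ≈ -0.00013606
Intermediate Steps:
T = Rational(-36811, 3155856) (T = Mul(Add(Mul(1266, Rational(-1, 473)), Mul(Mul(-35, -12), Rational(-1, 192))), Rational(1, 417)) = Mul(Add(Rational(-1266, 473), Mul(420, Rational(-1, 192))), Rational(1, 417)) = Mul(Add(Rational(-1266, 473), Rational(-35, 16)), Rational(1, 417)) = Mul(Rational(-36811, 7568), Rational(1, 417)) = Rational(-36811, 3155856) ≈ -0.011664)
Mul(-1, Function('f')(T)) = Mul(-1, Pow(Rational(-36811, 3155856), 2)) = Mul(-1, Rational(1355049721, 9959427092736)) = Rational(-1355049721, 9959427092736)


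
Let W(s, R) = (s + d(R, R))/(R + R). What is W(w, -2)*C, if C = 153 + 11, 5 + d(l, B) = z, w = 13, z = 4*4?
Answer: -984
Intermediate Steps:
z = 16
d(l, B) = 11 (d(l, B) = -5 + 16 = 11)
C = 164
W(s, R) = (11 + s)/(2*R) (W(s, R) = (s + 11)/(R + R) = (11 + s)/((2*R)) = (11 + s)*(1/(2*R)) = (11 + s)/(2*R))
W(w, -2)*C = ((½)*(11 + 13)/(-2))*164 = ((½)*(-½)*24)*164 = -6*164 = -984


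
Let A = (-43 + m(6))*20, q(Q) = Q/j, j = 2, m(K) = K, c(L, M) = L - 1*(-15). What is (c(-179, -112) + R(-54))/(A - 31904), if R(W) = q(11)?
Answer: 317/65288 ≈ 0.0048554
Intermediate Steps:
c(L, M) = 15 + L (c(L, M) = L + 15 = 15 + L)
q(Q) = Q/2
R(W) = 11/2 (R(W) = (½)*11 = 11/2)
A = -740 (A = (-43 + 6)*20 = -37*20 = -740)
(c(-179, -112) + R(-54))/(A - 31904) = ((15 - 179) + 11/2)/(-740 - 31904) = (-164 + 11/2)/(-32644) = -317/2*(-1/32644) = 317/65288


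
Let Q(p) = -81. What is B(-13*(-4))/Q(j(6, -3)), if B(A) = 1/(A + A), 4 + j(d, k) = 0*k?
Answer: -1/8424 ≈ -0.00011871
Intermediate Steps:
j(d, k) = -4 (j(d, k) = -4 + 0*k = -4 + 0 = -4)
B(A) = 1/(2*A)
B(-13*(-4))/Q(j(6, -3)) = (1/(2*((-13*(-4)))))/(-81) = ((½)/52)*(-1/81) = ((½)*(1/52))*(-1/81) = (1/104)*(-1/81) = -1/8424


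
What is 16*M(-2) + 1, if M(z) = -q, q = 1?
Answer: -15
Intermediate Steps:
M(z) = -1 (M(z) = -1*1 = -1)
16*M(-2) + 1 = 16*(-1) + 1 = -16 + 1 = -15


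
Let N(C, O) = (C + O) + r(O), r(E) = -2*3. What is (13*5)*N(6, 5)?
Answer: 325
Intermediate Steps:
r(E) = -6
N(C, O) = -6 + C + O (N(C, O) = (C + O) - 6 = -6 + C + O)
(13*5)*N(6, 5) = (13*5)*(-6 + 6 + 5) = 65*5 = 325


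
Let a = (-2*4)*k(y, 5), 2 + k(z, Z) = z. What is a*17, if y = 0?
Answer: 272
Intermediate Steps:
k(z, Z) = -2 + z
a = 16 (a = (-2*4)*(-2 + 0) = -8*(-2) = 16)
a*17 = 16*17 = 272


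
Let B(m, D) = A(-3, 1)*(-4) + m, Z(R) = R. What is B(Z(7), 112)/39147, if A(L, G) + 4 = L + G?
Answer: 31/39147 ≈ 0.00079189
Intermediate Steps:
A(L, G) = -4 + G + L (A(L, G) = -4 + (L + G) = -4 + (G + L) = -4 + G + L)
B(m, D) = 24 + m (B(m, D) = (-4 + 1 - 3)*(-4) + m = -6*(-4) + m = 24 + m)
B(Z(7), 112)/39147 = (24 + 7)/39147 = 31*(1/39147) = 31/39147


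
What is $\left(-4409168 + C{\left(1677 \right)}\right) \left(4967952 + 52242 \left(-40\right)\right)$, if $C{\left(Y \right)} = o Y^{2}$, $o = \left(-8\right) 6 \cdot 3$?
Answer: $-1178320070227968$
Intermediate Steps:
$o = -144$ ($o = \left(-48\right) 3 = -144$)
$C{\left(Y \right)} = - 144 Y^{2}$
$\left(-4409168 + C{\left(1677 \right)}\right) \left(4967952 + 52242 \left(-40\right)\right) = \left(-4409168 - 144 \cdot 1677^{2}\right) \left(4967952 + 52242 \left(-40\right)\right) = \left(-4409168 - 404975376\right) \left(4967952 - 2089680\right) = \left(-4409168 - 404975376\right) 2878272 = \left(-409384544\right) 2878272 = -1178320070227968$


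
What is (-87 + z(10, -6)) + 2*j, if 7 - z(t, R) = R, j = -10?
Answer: -94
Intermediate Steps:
z(t, R) = 7 - R
(-87 + z(10, -6)) + 2*j = (-87 + (7 - 1*(-6))) + 2*(-10) = (-87 + (7 + 6)) - 20 = (-87 + 13) - 20 = -74 - 20 = -94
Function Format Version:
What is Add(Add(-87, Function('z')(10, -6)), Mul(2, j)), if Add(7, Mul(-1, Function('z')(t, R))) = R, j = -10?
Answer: -94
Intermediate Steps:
Function('z')(t, R) = Add(7, Mul(-1, R))
Add(Add(-87, Function('z')(10, -6)), Mul(2, j)) = Add(Add(-87, Add(7, Mul(-1, -6))), Mul(2, -10)) = Add(Add(-87, Add(7, 6)), -20) = Add(Add(-87, 13), -20) = Add(-74, -20) = -94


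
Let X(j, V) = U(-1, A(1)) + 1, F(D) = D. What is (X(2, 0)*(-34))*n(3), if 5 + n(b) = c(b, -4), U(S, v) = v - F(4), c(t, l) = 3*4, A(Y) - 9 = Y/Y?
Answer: -1666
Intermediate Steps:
A(Y) = 10 (A(Y) = 9 + Y/Y = 9 + 1 = 10)
c(t, l) = 12
U(S, v) = -4 + v (U(S, v) = v - 1*4 = v - 4 = -4 + v)
X(j, V) = 7 (X(j, V) = (-4 + 10) + 1 = 6 + 1 = 7)
n(b) = 7 (n(b) = -5 + 12 = 7)
(X(2, 0)*(-34))*n(3) = (7*(-34))*7 = -238*7 = -1666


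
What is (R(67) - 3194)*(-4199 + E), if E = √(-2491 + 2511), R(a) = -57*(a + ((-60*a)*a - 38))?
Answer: -64444291067 + 30695066*√5 ≈ -6.4376e+10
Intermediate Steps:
R(a) = 2166 - 57*a + 3420*a² (R(a) = -57*(a + (-60*a² - 38)) = -57*(a + (-38 - 60*a²)) = -57*(-38 + a - 60*a²) = 2166 - 57*a + 3420*a²)
E = 2*√5 (E = √20 = 2*√5 ≈ 4.4721)
(R(67) - 3194)*(-4199 + E) = ((2166 - 57*67 + 3420*67²) - 3194)*(-4199 + 2*√5) = ((2166 - 3819 + 3420*4489) - 3194)*(-4199 + 2*√5) = ((2166 - 3819 + 15352380) - 3194)*(-4199 + 2*√5) = (15350727 - 3194)*(-4199 + 2*√5) = 15347533*(-4199 + 2*√5) = -64444291067 + 30695066*√5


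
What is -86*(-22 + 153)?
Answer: -11266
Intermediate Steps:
-86*(-22 + 153) = -86*131 = -11266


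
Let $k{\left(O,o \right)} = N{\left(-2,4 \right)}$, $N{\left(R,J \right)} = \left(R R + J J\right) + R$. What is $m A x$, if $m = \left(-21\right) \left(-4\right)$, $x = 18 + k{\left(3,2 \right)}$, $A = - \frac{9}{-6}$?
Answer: $4536$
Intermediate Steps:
$N{\left(R,J \right)} = R + J^{2} + R^{2}$ ($N{\left(R,J \right)} = \left(R^{2} + J^{2}\right) + R = \left(J^{2} + R^{2}\right) + R = R + J^{2} + R^{2}$)
$k{\left(O,o \right)} = 18$ ($k{\left(O,o \right)} = -2 + 4^{2} + \left(-2\right)^{2} = -2 + 16 + 4 = 18$)
$A = \frac{3}{2}$ ($A = \left(-9\right) \left(- \frac{1}{6}\right) = \frac{3}{2} \approx 1.5$)
$x = 36$ ($x = 18 + 18 = 36$)
$m = 84$
$m A x = 84 \cdot \frac{3}{2} \cdot 36 = 126 \cdot 36 = 4536$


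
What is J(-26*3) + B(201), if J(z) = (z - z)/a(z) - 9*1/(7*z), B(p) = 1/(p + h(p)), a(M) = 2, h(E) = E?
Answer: 347/18291 ≈ 0.018971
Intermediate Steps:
B(p) = 1/(2*p) (B(p) = 1/(p + p) = 1/(2*p))
J(z) = -9/(7*z) (J(z) = (z - z)/2 - 9*1/(7*z) = 0*(½) - 9*1/(7*z) = 0 - 9/(7*z) = -9/(7*z))
J(-26*3) + B(201) = -9/(7*((-26*3))) + (½)/201 = -9/7/(-78) + (½)*(1/201) = -9/7*(-1/78) + 1/402 = 3/182 + 1/402 = 347/18291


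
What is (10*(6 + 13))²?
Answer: 36100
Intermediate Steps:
(10*(6 + 13))² = (10*19)² = 190² = 36100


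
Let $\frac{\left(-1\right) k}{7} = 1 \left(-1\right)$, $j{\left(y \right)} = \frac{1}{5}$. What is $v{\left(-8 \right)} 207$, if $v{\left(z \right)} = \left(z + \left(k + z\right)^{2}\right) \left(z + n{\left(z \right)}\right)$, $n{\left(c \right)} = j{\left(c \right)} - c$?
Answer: $- \frac{1449}{5} \approx -289.8$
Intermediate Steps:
$j{\left(y \right)} = \frac{1}{5}$
$k = 7$ ($k = - 7 \cdot 1 \left(-1\right) = \left(-7\right) \left(-1\right) = 7$)
$n{\left(c \right)} = \frac{1}{5} - c$
$v{\left(z \right)} = \frac{z}{5} + \frac{\left(7 + z\right)^{2}}{5}$ ($v{\left(z \right)} = \left(z + \left(7 + z\right)^{2}\right) \left(z - \left(- \frac{1}{5} + z\right)\right) = \left(z + \left(7 + z\right)^{2}\right) \frac{1}{5} = \frac{z}{5} + \frac{\left(7 + z\right)^{2}}{5}$)
$v{\left(-8 \right)} 207 = \left(\frac{49}{5} + 3 \left(-8\right) + \frac{\left(-8\right)^{2}}{5}\right) 207 = \left(\frac{49}{5} - 24 + \frac{1}{5} \cdot 64\right) 207 = \left(\frac{49}{5} - 24 + \frac{64}{5}\right) 207 = \left(- \frac{7}{5}\right) 207 = - \frac{1449}{5}$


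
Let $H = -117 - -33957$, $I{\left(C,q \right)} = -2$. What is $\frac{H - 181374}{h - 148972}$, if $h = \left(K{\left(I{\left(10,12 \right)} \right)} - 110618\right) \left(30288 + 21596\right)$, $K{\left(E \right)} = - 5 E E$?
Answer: $\frac{24589}{956748494} \approx 2.5701 \cdot 10^{-5}$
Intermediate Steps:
$K{\left(E \right)} = - 5 E^{2}$
$H = 33840$ ($H = -117 + 33957 = 33840$)
$h = -5740341992$ ($h = \left(- 5 \left(-2\right)^{2} - 110618\right) \left(30288 + 21596\right) = \left(\left(-5\right) 4 - 110618\right) 51884 = \left(-20 - 110618\right) 51884 = \left(-110638\right) 51884 = -5740341992$)
$\frac{H - 181374}{h - 148972} = \frac{33840 - 181374}{-5740341992 - 148972} = - \frac{147534}{-5740490964} = \left(-147534\right) \left(- \frac{1}{5740490964}\right) = \frac{24589}{956748494}$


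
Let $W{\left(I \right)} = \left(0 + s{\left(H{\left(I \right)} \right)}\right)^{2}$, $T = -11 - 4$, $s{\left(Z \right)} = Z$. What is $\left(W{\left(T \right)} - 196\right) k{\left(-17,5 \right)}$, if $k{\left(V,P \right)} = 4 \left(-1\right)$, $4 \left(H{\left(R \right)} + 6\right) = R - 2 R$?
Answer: $\frac{3055}{4} \approx 763.75$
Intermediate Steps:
$H{\left(R \right)} = -6 - \frac{R}{4}$ ($H{\left(R \right)} = -6 + \frac{R - 2 R}{4} = -6 + \frac{\left(-1\right) R}{4} = -6 - \frac{R}{4}$)
$k{\left(V,P \right)} = -4$
$T = -15$ ($T = -11 - 4 = -15$)
$W{\left(I \right)} = \left(-6 - \frac{I}{4}\right)^{2}$ ($W{\left(I \right)} = \left(0 - \left(6 + \frac{I}{4}\right)\right)^{2} = \left(-6 - \frac{I}{4}\right)^{2}$)
$\left(W{\left(T \right)} - 196\right) k{\left(-17,5 \right)} = \left(\frac{\left(24 - 15\right)^{2}}{16} - 196\right) \left(-4\right) = \left(\frac{9^{2}}{16} - 196\right) \left(-4\right) = \left(\frac{1}{16} \cdot 81 - 196\right) \left(-4\right) = \left(\frac{81}{16} - 196\right) \left(-4\right) = \left(- \frac{3055}{16}\right) \left(-4\right) = \frac{3055}{4}$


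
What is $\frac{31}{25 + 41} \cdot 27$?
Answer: $\frac{279}{22} \approx 12.682$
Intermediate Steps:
$\frac{31}{25 + 41} \cdot 27 = \frac{31}{66} \cdot 27 = \frac{279}{22}$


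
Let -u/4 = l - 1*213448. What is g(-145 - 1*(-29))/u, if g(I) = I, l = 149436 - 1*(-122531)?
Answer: 29/58519 ≈ 0.00049557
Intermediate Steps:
l = 271967 (l = 149436 + 122531 = 271967)
u = -234076 (u = -4*(271967 - 1*213448) = -4*(271967 - 213448) = -4*58519 = -234076)
g(-145 - 1*(-29))/u = (-145 - 1*(-29))/(-234076) = (-145 + 29)*(-1/234076) = -116*(-1/234076) = 29/58519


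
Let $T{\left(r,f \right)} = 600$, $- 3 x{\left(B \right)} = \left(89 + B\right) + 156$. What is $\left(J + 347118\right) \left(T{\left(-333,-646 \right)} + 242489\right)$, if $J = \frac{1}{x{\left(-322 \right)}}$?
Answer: $84380576973$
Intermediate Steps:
$x{\left(B \right)} = - \frac{245}{3} - \frac{B}{3}$ ($x{\left(B \right)} = - \frac{\left(89 + B\right) + 156}{3} = - \frac{245 + B}{3} = - \frac{245}{3} - \frac{B}{3}$)
$J = \frac{3}{77}$ ($J = \frac{1}{- \frac{245}{3} - - \frac{322}{3}} = \frac{1}{- \frac{245}{3} + \frac{322}{3}} = \frac{1}{\frac{77}{3}} = \frac{3}{77} \approx 0.038961$)
$\left(J + 347118\right) \left(T{\left(-333,-646 \right)} + 242489\right) = \left(\frac{3}{77} + 347118\right) \left(600 + 242489\right) = \frac{26728089}{77} \cdot 243089 = 84380576973$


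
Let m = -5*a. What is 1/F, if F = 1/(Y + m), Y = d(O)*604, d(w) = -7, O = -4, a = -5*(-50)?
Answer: -5478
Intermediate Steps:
a = 250
Y = -4228 (Y = -7*604 = -4228)
m = -1250 (m = -5*250 = -1250)
F = -1/5478 (F = 1/(-4228 - 1250) = 1/(-5478) = -1/5478 ≈ -0.00018255)
1/F = 1/(-1/5478) = -5478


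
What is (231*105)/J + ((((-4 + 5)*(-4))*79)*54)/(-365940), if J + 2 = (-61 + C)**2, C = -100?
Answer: 258837681/263466635 ≈ 0.98243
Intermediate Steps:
J = 25919 (J = -2 + (-61 - 100)**2 = -2 + (-161)**2 = -2 + 25921 = 25919)
(231*105)/J + ((((-4 + 5)*(-4))*79)*54)/(-365940) = (231*105)/25919 + ((((-4 + 5)*(-4))*79)*54)/(-365940) = 24255*(1/25919) + (((1*(-4))*79)*54)*(-1/365940) = 24255/25919 + (-4*79*54)*(-1/365940) = 24255/25919 - 316*54*(-1/365940) = 24255/25919 - 17064*(-1/365940) = 24255/25919 + 474/10165 = 258837681/263466635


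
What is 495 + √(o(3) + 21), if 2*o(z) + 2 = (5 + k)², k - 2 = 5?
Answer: 495 + 2*√23 ≈ 504.59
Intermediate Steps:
k = 7 (k = 2 + 5 = 7)
o(z) = 71 (o(z) = -1 + (5 + 7)²/2 = -1 + (½)*12² = -1 + (½)*144 = -1 + 72 = 71)
495 + √(o(3) + 21) = 495 + √(71 + 21) = 495 + √92 = 495 + 2*√23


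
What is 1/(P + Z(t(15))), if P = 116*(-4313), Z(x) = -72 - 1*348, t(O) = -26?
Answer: -1/500728 ≈ -1.9971e-6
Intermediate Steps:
Z(x) = -420 (Z(x) = -72 - 348 = -420)
P = -500308
1/(P + Z(t(15))) = 1/(-500308 - 420) = 1/(-500728) = -1/500728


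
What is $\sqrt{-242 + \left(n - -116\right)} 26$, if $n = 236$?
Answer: $26 \sqrt{110} \approx 272.69$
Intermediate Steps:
$\sqrt{-242 + \left(n - -116\right)} 26 = \sqrt{-242 + \left(236 - -116\right)} 26 = \sqrt{-242 + \left(236 + 116\right)} 26 = \sqrt{-242 + 352} \cdot 26 = \sqrt{110} \cdot 26 = 26 \sqrt{110}$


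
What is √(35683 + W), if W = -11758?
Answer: 5*√957 ≈ 154.68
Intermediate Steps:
√(35683 + W) = √(35683 - 11758) = √23925 = 5*√957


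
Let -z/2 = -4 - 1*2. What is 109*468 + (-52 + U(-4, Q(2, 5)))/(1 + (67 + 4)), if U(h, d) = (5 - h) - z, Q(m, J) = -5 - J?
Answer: 3672809/72 ≈ 51011.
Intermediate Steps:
z = 12 (z = -2*(-4 - 1*2) = -2*(-4 - 2) = -2*(-6) = 12)
U(h, d) = -7 - h (U(h, d) = (5 - h) - 1*12 = (5 - h) - 12 = -7 - h)
109*468 + (-52 + U(-4, Q(2, 5)))/(1 + (67 + 4)) = 109*468 + (-52 + (-7 - 1*(-4)))/(1 + (67 + 4)) = 51012 + (-52 + (-7 + 4))/(1 + 71) = 51012 + (-52 - 3)/72 = 51012 - 55*1/72 = 51012 - 55/72 = 3672809/72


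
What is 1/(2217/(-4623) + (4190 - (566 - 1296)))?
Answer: 1541/7580981 ≈ 0.00020327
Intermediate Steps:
1/(2217/(-4623) + (4190 - (566 - 1296))) = 1/(2217*(-1/4623) + (4190 - 1*(-730))) = 1/(-739/1541 + (4190 + 730)) = 1/(-739/1541 + 4920) = 1/(7580981/1541) = 1541/7580981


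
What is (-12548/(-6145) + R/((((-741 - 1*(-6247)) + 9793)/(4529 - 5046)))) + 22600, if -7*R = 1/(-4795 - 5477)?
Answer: 152786738391461243/6759864373920 ≈ 22602.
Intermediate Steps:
R = 1/71904 (R = -1/(7*(-4795 - 5477)) = -⅐/(-10272) = -⅐*(-1/10272) = 1/71904 ≈ 1.3907e-5)
(-12548/(-6145) + R/((((-741 - 1*(-6247)) + 9793)/(4529 - 5046)))) + 22600 = (-12548/(-6145) + 1/(71904*((((-741 - 1*(-6247)) + 9793)/(4529 - 5046))))) + 22600 = (-12548*(-1/6145) + 1/(71904*((((-741 + 6247) + 9793)/(-517))))) + 22600 = (12548/6145 + 1/(71904*(((5506 + 9793)*(-1/517))))) + 22600 = (12548/6145 + 1/(71904*((15299*(-1/517))))) + 22600 = (12548/6145 + 1/(71904*(-15299/517))) + 22600 = (12548/6145 + (1/71904)*(-517/15299)) + 22600 = (12548/6145 - 517/1100059296) + 22600 = 13803540869243/6759864373920 + 22600 = 152786738391461243/6759864373920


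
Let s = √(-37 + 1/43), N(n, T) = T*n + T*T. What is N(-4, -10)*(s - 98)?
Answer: -13720 + 140*I*√68370/43 ≈ -13720.0 + 851.32*I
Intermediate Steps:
N(n, T) = T² + T*n (N(n, T) = T*n + T² = T² + T*n)
s = I*√68370/43 (s = √(-37 + 1/43) = √(-1590/43) = I*√68370/43 ≈ 6.0808*I)
N(-4, -10)*(s - 98) = (-10*(-10 - 4))*(I*√68370/43 - 98) = (-10*(-14))*(-98 + I*√68370/43) = 140*(-98 + I*√68370/43) = -13720 + 140*I*√68370/43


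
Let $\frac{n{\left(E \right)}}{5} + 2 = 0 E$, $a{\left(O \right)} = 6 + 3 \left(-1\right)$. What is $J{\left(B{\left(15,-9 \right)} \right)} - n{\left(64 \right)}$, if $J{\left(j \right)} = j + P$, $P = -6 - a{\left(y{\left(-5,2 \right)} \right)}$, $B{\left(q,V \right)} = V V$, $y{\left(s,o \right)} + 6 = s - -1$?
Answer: $82$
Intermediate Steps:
$y{\left(s,o \right)} = -5 + s$ ($y{\left(s,o \right)} = -6 + \left(s - -1\right) = -6 + \left(s + 1\right) = -6 + \left(1 + s\right) = -5 + s$)
$a{\left(O \right)} = 3$ ($a{\left(O \right)} = 6 - 3 = 3$)
$B{\left(q,V \right)} = V^{2}$
$P = -9$ ($P = -6 - 3 = -9$)
$J{\left(j \right)} = -9 + j$ ($J{\left(j \right)} = j - 9 = -9 + j$)
$n{\left(E \right)} = -10$ ($n{\left(E \right)} = -10 + 5 \cdot 0 E = -10 + 5 \cdot 0 = -10 + 0 = -10$)
$J{\left(B{\left(15,-9 \right)} \right)} - n{\left(64 \right)} = \left(-9 + \left(-9\right)^{2}\right) - -10 = \left(-9 + 81\right) + 10 = 72 + 10 = 82$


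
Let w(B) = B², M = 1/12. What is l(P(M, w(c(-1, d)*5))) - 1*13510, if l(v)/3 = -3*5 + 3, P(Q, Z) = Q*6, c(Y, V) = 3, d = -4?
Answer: -13546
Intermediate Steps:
M = 1/12 ≈ 0.083333
P(Q, Z) = 6*Q
l(v) = -36 (l(v) = 3*(-3*5 + 3) = 3*(-15 + 3) = 3*(-12) = -36)
l(P(M, w(c(-1, d)*5))) - 1*13510 = -36 - 1*13510 = -36 - 13510 = -13546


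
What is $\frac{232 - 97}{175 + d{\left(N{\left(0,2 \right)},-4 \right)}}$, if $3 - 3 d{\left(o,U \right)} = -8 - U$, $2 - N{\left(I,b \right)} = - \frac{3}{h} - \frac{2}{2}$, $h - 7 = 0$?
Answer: $\frac{405}{532} \approx 0.76128$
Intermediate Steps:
$h = 7$ ($h = 7 + 0 = 7$)
$N{\left(I,b \right)} = \frac{24}{7}$ ($N{\left(I,b \right)} = 2 - \left(- \frac{3}{7} - \frac{2}{2}\right) = 2 - \left(\left(-3\right) \frac{1}{7} - 1\right) = 2 - \left(- \frac{3}{7} - 1\right) = 2 - - \frac{10}{7} = 2 + \frac{10}{7} = \frac{24}{7}$)
$d{\left(o,U \right)} = \frac{11}{3} + \frac{U}{3}$ ($d{\left(o,U \right)} = 1 - \frac{-8 - U}{3} = 1 + \left(\frac{8}{3} + \frac{U}{3}\right) = \frac{11}{3} + \frac{U}{3}$)
$\frac{232 - 97}{175 + d{\left(N{\left(0,2 \right)},-4 \right)}} = \frac{232 - 97}{175 + \left(\frac{11}{3} + \frac{1}{3} \left(-4\right)\right)} = \frac{135}{175 + \left(\frac{11}{3} - \frac{4}{3}\right)} = \frac{135}{175 + \frac{7}{3}} = \frac{135}{\frac{532}{3}} = 135 \cdot \frac{3}{532} = \frac{405}{532}$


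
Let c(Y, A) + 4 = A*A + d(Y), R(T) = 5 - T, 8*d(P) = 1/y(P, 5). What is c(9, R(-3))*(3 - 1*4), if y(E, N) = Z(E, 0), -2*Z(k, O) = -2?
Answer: -481/8 ≈ -60.125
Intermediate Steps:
Z(k, O) = 1 (Z(k, O) = -1/2*(-2) = 1)
y(E, N) = 1
d(P) = 1/8 (d(P) = (1/8)/1 = (1/8)*1 = 1/8)
c(Y, A) = -31/8 + A**2 (c(Y, A) = -4 + (A*A + 1/8) = -4 + (A**2 + 1/8) = -4 + (1/8 + A**2) = -31/8 + A**2)
c(9, R(-3))*(3 - 1*4) = (-31/8 + (5 - 1*(-3))**2)*(3 - 1*4) = (-31/8 + (5 + 3)**2)*(3 - 4) = (-31/8 + 8**2)*(-1) = (-31/8 + 64)*(-1) = (481/8)*(-1) = -481/8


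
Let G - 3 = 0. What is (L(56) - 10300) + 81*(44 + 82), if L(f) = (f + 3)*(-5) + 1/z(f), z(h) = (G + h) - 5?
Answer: -21005/54 ≈ -388.98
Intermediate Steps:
G = 3 (G = 3 + 0 = 3)
z(h) = -2 + h (z(h) = (3 + h) - 5 = -2 + h)
L(f) = -15 + 1/(-2 + f) - 5*f (L(f) = (f + 3)*(-5) + 1/(-2 + f) = (3 + f)*(-5) + 1/(-2 + f) = (-15 - 5*f) + 1/(-2 + f) = -15 + 1/(-2 + f) - 5*f)
(L(56) - 10300) + 81*(44 + 82) = ((31 - 5*56 - 5*56²)/(-2 + 56) - 10300) + 81*(44 + 82) = ((31 - 280 - 5*3136)/54 - 10300) + 81*126 = ((31 - 280 - 15680)/54 - 10300) + 10206 = ((1/54)*(-15929) - 10300) + 10206 = (-15929/54 - 10300) + 10206 = -572129/54 + 10206 = -21005/54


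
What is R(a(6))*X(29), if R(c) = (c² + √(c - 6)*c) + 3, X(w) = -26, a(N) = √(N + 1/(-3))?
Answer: -676/3 - 26*I*√(306 - 17*√51)/3 ≈ -225.33 - 117.75*I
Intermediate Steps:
a(N) = √(-⅓ + N) (a(N) = √(N - ⅓) = √(-⅓ + N))
R(c) = 3 + c² + c*√(-6 + c) (R(c) = (c² + √(-6 + c)*c) + 3 = (c² + c*√(-6 + c)) + 3 = 3 + c² + c*√(-6 + c))
R(a(6))*X(29) = (3 + (√(-3 + 9*6)/3)² + (√(-3 + 9*6)/3)*√(-6 + √(-3 + 9*6)/3))*(-26) = (3 + (√(-3 + 54)/3)² + (√(-3 + 54)/3)*√(-6 + √(-3 + 54)/3))*(-26) = (3 + (√51/3)² + (√51/3)*√(-6 + √51/3))*(-26) = (3 + 17/3 + √51*√(-6 + √51/3)/3)*(-26) = (26/3 + √51*√(-6 + √51/3)/3)*(-26) = -676/3 - 26*√51*√(-6 + √51/3)/3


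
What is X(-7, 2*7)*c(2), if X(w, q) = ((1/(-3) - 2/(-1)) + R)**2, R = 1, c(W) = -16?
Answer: -1024/9 ≈ -113.78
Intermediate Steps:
X(w, q) = 64/9 (X(w, q) = ((1/(-3) - 2/(-1)) + 1)**2 = ((1*(-1/3) - 2*(-1)) + 1)**2 = ((-1/3 + 2) + 1)**2 = (5/3 + 1)**2 = (8/3)**2 = 64/9)
X(-7, 2*7)*c(2) = (64/9)*(-16) = -1024/9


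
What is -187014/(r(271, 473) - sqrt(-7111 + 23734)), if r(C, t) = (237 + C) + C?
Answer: -72841953/295109 - 280521*sqrt(1847)/295109 ≈ -287.68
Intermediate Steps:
r(C, t) = 237 + 2*C
-187014/(r(271, 473) - sqrt(-7111 + 23734)) = -187014/((237 + 2*271) - sqrt(-7111 + 23734)) = -187014/((237 + 542) - sqrt(16623)) = -187014/(779 - 3*sqrt(1847))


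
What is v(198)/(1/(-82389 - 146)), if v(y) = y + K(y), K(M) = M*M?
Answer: -3252044070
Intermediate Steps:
K(M) = M²
v(y) = y + y²
v(198)/(1/(-82389 - 146)) = (198*(1 + 198))/(1/(-82389 - 146)) = (198*199)/(1/(-82535)) = 39402/(-1/82535) = 39402*(-82535) = -3252044070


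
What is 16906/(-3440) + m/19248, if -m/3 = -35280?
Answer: 402947/689720 ≈ 0.58422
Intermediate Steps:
m = 105840 (m = -3*(-35280) = 105840)
16906/(-3440) + m/19248 = 16906/(-3440) + 105840/19248 = 16906*(-1/3440) + 105840*(1/19248) = -8453/1720 + 2205/401 = 402947/689720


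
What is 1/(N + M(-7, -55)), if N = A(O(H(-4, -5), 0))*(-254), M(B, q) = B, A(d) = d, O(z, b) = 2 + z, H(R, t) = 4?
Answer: -1/1531 ≈ -0.00065317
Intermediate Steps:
N = -1524 (N = (2 + 4)*(-254) = 6*(-254) = -1524)
1/(N + M(-7, -55)) = 1/(-1524 - 7) = 1/(-1531) = -1/1531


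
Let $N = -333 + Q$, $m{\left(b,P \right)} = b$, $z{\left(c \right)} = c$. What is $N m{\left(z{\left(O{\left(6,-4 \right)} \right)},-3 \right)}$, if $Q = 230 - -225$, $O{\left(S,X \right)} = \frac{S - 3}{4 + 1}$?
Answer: $\frac{366}{5} \approx 73.2$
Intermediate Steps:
$O{\left(S,X \right)} = - \frac{3}{5} + \frac{S}{5}$ ($O{\left(S,X \right)} = \frac{-3 + S}{5} = \left(-3 + S\right) \frac{1}{5} = - \frac{3}{5} + \frac{S}{5}$)
$Q = 455$ ($Q = 230 + 225 = 455$)
$N = 122$ ($N = -333 + 455 = 122$)
$N m{\left(z{\left(O{\left(6,-4 \right)} \right)},-3 \right)} = 122 \left(- \frac{3}{5} + \frac{1}{5} \cdot 6\right) = 122 \left(- \frac{3}{5} + \frac{6}{5}\right) = 122 \cdot \frac{3}{5} = \frac{366}{5}$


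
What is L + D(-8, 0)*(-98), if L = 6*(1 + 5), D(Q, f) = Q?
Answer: 820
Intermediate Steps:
L = 36 (L = 6*6 = 36)
L + D(-8, 0)*(-98) = 36 - 8*(-98) = 36 + 784 = 820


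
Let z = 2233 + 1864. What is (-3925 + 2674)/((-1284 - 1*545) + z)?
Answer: -139/252 ≈ -0.55159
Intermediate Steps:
z = 4097
(-3925 + 2674)/((-1284 - 1*545) + z) = (-3925 + 2674)/((-1284 - 1*545) + 4097) = -1251/((-1284 - 545) + 4097) = -1251/(-1829 + 4097) = -1251/2268 = -1251*1/2268 = -139/252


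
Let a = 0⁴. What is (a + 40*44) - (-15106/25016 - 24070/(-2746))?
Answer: 30085168329/17173484 ≈ 1751.8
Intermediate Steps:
a = 0
(a + 40*44) - (-15106/25016 - 24070/(-2746)) = (0 + 40*44) - (-15106/25016 - 24070/(-2746)) = (0 + 1760) - (-15106*1/25016 - 24070*(-1/2746)) = 1760 - (-7553/12508 + 12035/1373) = 1760 - 1*140163511/17173484 = 1760 - 140163511/17173484 = 30085168329/17173484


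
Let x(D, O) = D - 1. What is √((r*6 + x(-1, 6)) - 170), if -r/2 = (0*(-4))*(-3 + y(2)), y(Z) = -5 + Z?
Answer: 2*I*√43 ≈ 13.115*I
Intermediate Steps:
x(D, O) = -1 + D
r = 0 (r = -2*0*(-4)*(-3 + (-5 + 2)) = -0*(-3 - 3) = -0*(-6) = -2*0 = 0)
√((r*6 + x(-1, 6)) - 170) = √((0*6 + (-1 - 1)) - 170) = √((0 - 2) - 170) = √(-2 - 170) = √(-172) = 2*I*√43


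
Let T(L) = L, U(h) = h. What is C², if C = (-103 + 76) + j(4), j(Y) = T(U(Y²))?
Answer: 121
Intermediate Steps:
j(Y) = Y²
C = -11 (C = (-103 + 76) + 4² = -27 + 16 = -11)
C² = (-11)² = 121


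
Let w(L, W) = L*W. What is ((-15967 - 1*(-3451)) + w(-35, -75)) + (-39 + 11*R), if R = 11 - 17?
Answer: -9996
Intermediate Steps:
R = -6
((-15967 - 1*(-3451)) + w(-35, -75)) + (-39 + 11*R) = ((-15967 - 1*(-3451)) - 35*(-75)) + (-39 + 11*(-6)) = ((-15967 + 3451) + 2625) + (-39 - 66) = (-12516 + 2625) - 105 = -9891 - 105 = -9996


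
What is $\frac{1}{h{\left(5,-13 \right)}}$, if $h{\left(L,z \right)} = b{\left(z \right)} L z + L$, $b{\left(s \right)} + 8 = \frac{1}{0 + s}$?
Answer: $\frac{1}{530} \approx 0.0018868$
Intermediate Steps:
$b{\left(s \right)} = -8 + \frac{1}{s}$ ($b{\left(s \right)} = -8 + \frac{1}{0 + s} = -8 + \frac{1}{s}$)
$h{\left(L,z \right)} = L + L z \left(-8 + \frac{1}{z}\right)$ ($h{\left(L,z \right)} = \left(-8 + \frac{1}{z}\right) L z + L = L \left(-8 + \frac{1}{z}\right) z + L = L z \left(-8 + \frac{1}{z}\right) + L = L + L z \left(-8 + \frac{1}{z}\right)$)
$\frac{1}{h{\left(5,-13 \right)}} = \frac{1}{2 \cdot 5 \left(1 - -52\right)} = \frac{1}{2 \cdot 5 \left(1 + 52\right)} = \frac{1}{2 \cdot 5 \cdot 53} = \frac{1}{530}$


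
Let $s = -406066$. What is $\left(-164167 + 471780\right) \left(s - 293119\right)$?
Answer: $-215078395405$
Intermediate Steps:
$\left(-164167 + 471780\right) \left(s - 293119\right) = \left(-164167 + 471780\right) \left(-406066 - 293119\right) = 307613 \left(-699185\right) = -215078395405$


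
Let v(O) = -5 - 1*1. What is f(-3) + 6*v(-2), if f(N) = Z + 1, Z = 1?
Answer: -34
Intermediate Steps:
v(O) = -6 (v(O) = -5 - 1 = -6)
f(N) = 2 (f(N) = 1 + 1 = 2)
f(-3) + 6*v(-2) = 2 + 6*(-6) = 2 - 36 = -34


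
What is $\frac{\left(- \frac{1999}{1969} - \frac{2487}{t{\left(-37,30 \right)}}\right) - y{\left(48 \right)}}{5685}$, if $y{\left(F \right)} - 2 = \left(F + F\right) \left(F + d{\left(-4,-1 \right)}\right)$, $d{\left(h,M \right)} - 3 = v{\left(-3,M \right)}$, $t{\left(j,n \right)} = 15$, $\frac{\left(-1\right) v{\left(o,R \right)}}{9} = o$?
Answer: $- \frac{75381346}{55968825} \approx -1.3468$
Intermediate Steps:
$v{\left(o,R \right)} = - 9 o$
$d{\left(h,M \right)} = 30$ ($d{\left(h,M \right)} = 3 - -27 = 3 + 27 = 30$)
$y{\left(F \right)} = 2 + 2 F \left(30 + F\right)$ ($y{\left(F \right)} = 2 + \left(F + F\right) \left(F + 30\right) = 2 + 2 F \left(30 + F\right)$)
$\frac{\left(- \frac{1999}{1969} - \frac{2487}{t{\left(-37,30 \right)}}\right) - y{\left(48 \right)}}{5685} = \frac{\left(- \frac{1999}{1969} - \frac{2487}{15}\right) - \left(2 + 2 \cdot 48^{2} + 60 \cdot 48\right)}{5685} = \left(\left(\left(-1999\right) \frac{1}{1969} - \frac{829}{5}\right) - \left(2 + 2 \cdot 2304 + 2880\right)\right) \frac{1}{5685} = \left(\left(- \frac{1999}{1969} - \frac{829}{5}\right) - \left(2 + 4608 + 2880\right)\right) \frac{1}{5685} = \left(- \frac{1642296}{9845} - 7490\right) \frac{1}{5685} = \left(- \frac{75381346}{9845}\right) \frac{1}{5685} = - \frac{75381346}{55968825}$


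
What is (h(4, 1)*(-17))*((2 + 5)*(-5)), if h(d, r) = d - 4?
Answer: 0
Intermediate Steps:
h(d, r) = -4 + d
(h(4, 1)*(-17))*((2 + 5)*(-5)) = ((-4 + 4)*(-17))*((2 + 5)*(-5)) = (0*(-17))*(7*(-5)) = 0*(-35) = 0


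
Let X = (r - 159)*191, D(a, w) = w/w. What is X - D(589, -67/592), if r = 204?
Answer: 8594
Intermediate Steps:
D(a, w) = 1
X = 8595 (X = (204 - 159)*191 = 45*191 = 8595)
X - D(589, -67/592) = 8595 - 1*1 = 8595 - 1 = 8594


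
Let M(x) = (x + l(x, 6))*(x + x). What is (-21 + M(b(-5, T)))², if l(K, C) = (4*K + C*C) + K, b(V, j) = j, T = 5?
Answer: 408321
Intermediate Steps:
l(K, C) = C² + 5*K (l(K, C) = (4*K + C²) + K = (C² + 4*K) + K = C² + 5*K)
M(x) = 2*x*(36 + 6*x) (M(x) = (x + (6² + 5*x))*(x + x) = (x + (36 + 5*x))*(2*x) = (36 + 6*x)*(2*x) = 2*x*(36 + 6*x))
(-21 + M(b(-5, T)))² = (-21 + 12*5*(6 + 5))² = (-21 + 12*5*11)² = (-21 + 660)² = 639² = 408321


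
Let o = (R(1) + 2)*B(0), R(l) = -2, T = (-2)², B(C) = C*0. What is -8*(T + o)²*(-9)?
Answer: 1152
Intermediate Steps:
B(C) = 0
T = 4
o = 0 (o = (-2 + 2)*0 = 0*0 = 0)
-8*(T + o)²*(-9) = -8*(4 + 0)²*(-9) = -8*4²*(-9) = -8*16*(-9) = -128*(-9) = 1152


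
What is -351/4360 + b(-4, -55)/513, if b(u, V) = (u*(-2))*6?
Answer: 9739/745560 ≈ 0.013063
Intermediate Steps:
b(u, V) = -12*u (b(u, V) = -2*u*6 = -12*u)
-351/4360 + b(-4, -55)/513 = -351/4360 - 12*(-4)/513 = -351*1/4360 + 48*(1/513) = -351/4360 + 16/171 = 9739/745560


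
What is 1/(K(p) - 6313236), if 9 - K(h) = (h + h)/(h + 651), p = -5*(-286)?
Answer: -2081/13137828247 ≈ -1.5840e-7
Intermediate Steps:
p = 1430
K(h) = 9 - 2*h/(651 + h) (K(h) = 9 - (h + h)/(h + 651) = 9 - 2*h/(651 + h))
1/(K(p) - 6313236) = 1/(7*(837 + 1430)/(651 + 1430) - 6313236) = 1/(7*2267/2081 - 6313236) = 1/(7*(1/2081)*2267 - 6313236) = 1/(15869/2081 - 6313236) = 1/(-13137828247/2081) = -2081/13137828247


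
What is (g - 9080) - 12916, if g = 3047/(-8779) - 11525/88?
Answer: -17094499903/772552 ≈ -22127.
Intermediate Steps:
g = -101446111/772552 (g = 3047*(-1/8779) - 11525*1/88 = -3047/8779 - 11525/88 = -101446111/772552 ≈ -131.31)
(g - 9080) - 12916 = (-101446111/772552 - 9080) - 12916 = -7116218271/772552 - 12916 = -17094499903/772552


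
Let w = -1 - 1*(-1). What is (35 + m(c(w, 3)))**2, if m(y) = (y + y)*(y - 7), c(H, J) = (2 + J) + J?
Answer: 2601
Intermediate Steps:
w = 0 (w = -1 + 1 = 0)
c(H, J) = 2 + 2*J
m(y) = 2*y*(-7 + y) (m(y) = (2*y)*(-7 + y) = 2*y*(-7 + y))
(35 + m(c(w, 3)))**2 = (35 + 2*(2 + 2*3)*(-7 + (2 + 2*3)))**2 = (35 + 2*(2 + 6)*(-7 + (2 + 6)))**2 = (35 + 2*8*(-7 + 8))**2 = (35 + 2*8*1)**2 = (35 + 16)**2 = 51**2 = 2601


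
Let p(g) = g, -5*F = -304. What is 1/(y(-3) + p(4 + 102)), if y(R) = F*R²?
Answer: 5/3266 ≈ 0.0015309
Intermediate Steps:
F = 304/5 (F = -⅕*(-304) = 304/5 ≈ 60.800)
y(R) = 304*R²/5
1/(y(-3) + p(4 + 102)) = 1/((304/5)*(-3)² + (4 + 102)) = 1/((304/5)*9 + 106) = 1/(2736/5 + 106) = 1/(3266/5) = 5/3266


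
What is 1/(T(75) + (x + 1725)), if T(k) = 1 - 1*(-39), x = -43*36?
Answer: 1/217 ≈ 0.0046083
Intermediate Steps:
x = -1548
T(k) = 40 (T(k) = 1 + 39 = 40)
1/(T(75) + (x + 1725)) = 1/(40 + (-1548 + 1725)) = 1/(40 + 177) = 1/217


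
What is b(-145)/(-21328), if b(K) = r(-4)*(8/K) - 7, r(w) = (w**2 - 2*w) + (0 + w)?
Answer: 235/618512 ≈ 0.00037994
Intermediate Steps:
r(w) = w**2 - w (r(w) = (w**2 - 2*w) + w = w**2 - w)
b(K) = -7 + 160/K (b(K) = (-4*(-1 - 4))*(8/K) - 7 = (-4*(-5))*(8/K) - 7 = 20*(8/K) - 7 = 160/K - 7 = -7 + 160/K)
b(-145)/(-21328) = (-7 + 160/(-145))/(-21328) = (-7 + 160*(-1/145))*(-1/21328) = (-7 - 32/29)*(-1/21328) = -235/29*(-1/21328) = 235/618512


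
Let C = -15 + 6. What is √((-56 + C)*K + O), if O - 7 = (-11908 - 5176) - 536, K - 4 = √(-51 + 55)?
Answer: I*√18003 ≈ 134.18*I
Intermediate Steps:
K = 6 (K = 4 + √(-51 + 55) = 4 + √4 = 4 + 2 = 6)
C = -9
O = -17613 (O = 7 + ((-11908 - 5176) - 536) = 7 + (-17084 - 536) = 7 - 17620 = -17613)
√((-56 + C)*K + O) = √((-56 - 9)*6 - 17613) = √(-65*6 - 17613) = √(-390 - 17613) = √(-18003) = I*√18003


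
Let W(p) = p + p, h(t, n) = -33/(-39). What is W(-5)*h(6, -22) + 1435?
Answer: 18545/13 ≈ 1426.5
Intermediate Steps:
h(t, n) = 11/13 (h(t, n) = -33*(-1/39) = 11/13)
W(p) = 2*p
W(-5)*h(6, -22) + 1435 = (2*(-5))*(11/13) + 1435 = -10*11/13 + 1435 = -110/13 + 1435 = 18545/13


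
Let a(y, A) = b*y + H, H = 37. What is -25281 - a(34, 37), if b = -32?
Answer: -24230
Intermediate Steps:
a(y, A) = 37 - 32*y (a(y, A) = -32*y + 37 = 37 - 32*y)
-25281 - a(34, 37) = -25281 - (37 - 32*34) = -25281 - (37 - 1088) = -25281 - 1*(-1051) = -25281 + 1051 = -24230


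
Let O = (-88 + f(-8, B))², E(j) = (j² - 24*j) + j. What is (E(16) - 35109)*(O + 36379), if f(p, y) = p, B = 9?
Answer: -1605901495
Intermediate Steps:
E(j) = j² - 23*j
O = 9216 (O = (-88 - 8)² = (-96)² = 9216)
(E(16) - 35109)*(O + 36379) = (16*(-23 + 16) - 35109)*(9216 + 36379) = (16*(-7) - 35109)*45595 = (-112 - 35109)*45595 = -35221*45595 = -1605901495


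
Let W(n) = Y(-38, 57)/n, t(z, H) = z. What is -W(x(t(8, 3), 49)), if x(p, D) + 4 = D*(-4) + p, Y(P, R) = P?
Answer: -19/96 ≈ -0.19792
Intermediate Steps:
x(p, D) = -4 + p - 4*D (x(p, D) = -4 + (D*(-4) + p) = -4 + (-4*D + p) = -4 + (p - 4*D) = -4 + p - 4*D)
W(n) = -38/n
-W(x(t(8, 3), 49)) = -(-38)/(-4 + 8 - 4*49) = -(-38)/(-4 + 8 - 196) = -(-38)/(-192) = -(-38)*(-1)/192 = -1*19/96 = -19/96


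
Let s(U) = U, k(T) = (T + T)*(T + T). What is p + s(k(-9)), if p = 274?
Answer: 598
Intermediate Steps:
k(T) = 4*T² (k(T) = (2*T)*(2*T) = 4*T²)
p + s(k(-9)) = 274 + 4*(-9)² = 274 + 4*81 = 274 + 324 = 598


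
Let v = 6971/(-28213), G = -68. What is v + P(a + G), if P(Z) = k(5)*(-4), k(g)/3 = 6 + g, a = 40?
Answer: -3731087/28213 ≈ -132.25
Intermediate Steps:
k(g) = 18 + 3*g (k(g) = 3*(6 + g) = 18 + 3*g)
P(Z) = -132 (P(Z) = (18 + 3*5)*(-4) = (18 + 15)*(-4) = 33*(-4) = -132)
v = -6971/28213 (v = 6971*(-1/28213) = -6971/28213 ≈ -0.24708)
v + P(a + G) = -6971/28213 - 132 = -3731087/28213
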